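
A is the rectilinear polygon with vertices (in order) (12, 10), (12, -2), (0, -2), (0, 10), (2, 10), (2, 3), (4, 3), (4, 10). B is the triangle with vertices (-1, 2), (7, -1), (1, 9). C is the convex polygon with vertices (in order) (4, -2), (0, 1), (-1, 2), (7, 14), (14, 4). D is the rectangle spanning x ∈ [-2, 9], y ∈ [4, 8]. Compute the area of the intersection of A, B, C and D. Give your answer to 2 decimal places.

2.08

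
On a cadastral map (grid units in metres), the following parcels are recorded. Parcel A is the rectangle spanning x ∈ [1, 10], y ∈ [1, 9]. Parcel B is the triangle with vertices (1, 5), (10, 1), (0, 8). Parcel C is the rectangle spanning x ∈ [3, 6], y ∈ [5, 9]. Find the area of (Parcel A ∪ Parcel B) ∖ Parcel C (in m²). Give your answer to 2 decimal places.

61.15

|Parcel A ∪ Parcel B| = 73.15.
|(Parcel A ∪ Parcel B) ∩ Parcel C| = 12.
|(Parcel A ∪ Parcel B) ∖ Parcel C| = 73.15 − 12 = 61.15.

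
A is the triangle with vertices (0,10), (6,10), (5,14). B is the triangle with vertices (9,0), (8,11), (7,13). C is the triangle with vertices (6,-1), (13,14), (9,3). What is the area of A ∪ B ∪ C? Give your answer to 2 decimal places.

By inclusion–exclusion:
Individual areas: |A| = 12, |B| = 4.5, |C| = 8.5.
|A∩B| = 0.
|A∩C| = 0.
|B∩C| = 0.3741.
|A∩B∩C| = 0.
|A ∪ B ∪ C| = 25 − 0.3741 + 0 = 24.63.

24.63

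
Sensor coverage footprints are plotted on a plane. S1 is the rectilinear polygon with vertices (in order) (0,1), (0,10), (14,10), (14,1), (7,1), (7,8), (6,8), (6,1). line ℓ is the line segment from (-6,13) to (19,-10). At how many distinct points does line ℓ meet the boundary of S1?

4

The segment meets the boundary at (7.043,1), (7,1.04), (0,7.48), (6,1.96).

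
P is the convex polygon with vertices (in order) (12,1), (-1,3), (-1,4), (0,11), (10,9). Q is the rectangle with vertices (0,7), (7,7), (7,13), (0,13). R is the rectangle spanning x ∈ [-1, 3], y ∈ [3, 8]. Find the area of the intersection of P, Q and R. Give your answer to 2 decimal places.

The intersection is the polygon with vertices (0,7), (0,8), (3,8), (3,7).
By the shoelace formula its area is 3.00.

3.00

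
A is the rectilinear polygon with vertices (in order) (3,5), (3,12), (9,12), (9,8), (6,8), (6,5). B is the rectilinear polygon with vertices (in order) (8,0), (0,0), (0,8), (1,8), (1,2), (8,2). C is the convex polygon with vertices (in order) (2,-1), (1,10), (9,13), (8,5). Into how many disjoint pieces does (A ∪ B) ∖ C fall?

4

(A ∪ B) ∖ C splits into 4 disjoint pieces (area 2.0833, area 1.5, area 9.6364, area 8).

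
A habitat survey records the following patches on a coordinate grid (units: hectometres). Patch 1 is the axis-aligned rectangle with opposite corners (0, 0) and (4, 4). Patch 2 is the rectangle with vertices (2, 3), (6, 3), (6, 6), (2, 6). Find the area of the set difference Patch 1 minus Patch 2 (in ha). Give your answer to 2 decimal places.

14.00

|Patch 1∩Patch 2|: x∈[2,4], y∈[3,4] → 2·1 = 2.
|Patch 1| = 16.
|Patch 1 ∖ Patch 2| = |Patch 1| − |Patch 1∩Patch 2| = 16 − 2 = 14.00.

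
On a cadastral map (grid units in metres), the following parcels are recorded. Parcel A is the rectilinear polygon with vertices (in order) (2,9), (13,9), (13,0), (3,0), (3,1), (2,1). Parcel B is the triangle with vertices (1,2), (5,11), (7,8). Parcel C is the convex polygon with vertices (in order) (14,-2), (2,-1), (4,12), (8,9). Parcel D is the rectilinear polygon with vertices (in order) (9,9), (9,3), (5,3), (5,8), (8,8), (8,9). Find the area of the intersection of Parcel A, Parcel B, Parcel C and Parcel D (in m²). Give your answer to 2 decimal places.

2.00

The intersection is the polygon with vertices (5,6), (5,8), (7,8).
By the shoelace formula its area is 2.00.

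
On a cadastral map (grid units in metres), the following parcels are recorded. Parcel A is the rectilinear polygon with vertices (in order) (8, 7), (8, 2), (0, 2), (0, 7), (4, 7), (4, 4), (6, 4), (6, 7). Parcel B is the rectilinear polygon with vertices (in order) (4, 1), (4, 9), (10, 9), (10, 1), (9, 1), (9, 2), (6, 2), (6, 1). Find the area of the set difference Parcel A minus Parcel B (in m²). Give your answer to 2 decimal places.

20.00

|Parcel A| = 34, |Parcel A∩Parcel B| = 14.
|Parcel A ∖ Parcel B| = |Parcel A| − |Parcel A∩Parcel B| = 34 − 14 = 20.00.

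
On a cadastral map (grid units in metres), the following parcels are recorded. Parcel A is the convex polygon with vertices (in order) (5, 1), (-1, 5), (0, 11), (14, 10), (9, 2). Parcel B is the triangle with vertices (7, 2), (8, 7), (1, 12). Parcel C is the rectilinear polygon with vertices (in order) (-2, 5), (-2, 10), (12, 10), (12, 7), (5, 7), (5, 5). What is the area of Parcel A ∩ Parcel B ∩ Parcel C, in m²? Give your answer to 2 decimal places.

The intersection is the polygon with vertices (8,7), (5,7), (5,5.333), (2.2,10), (3.8,10).
By the shoelace formula its area is 9.23.

9.23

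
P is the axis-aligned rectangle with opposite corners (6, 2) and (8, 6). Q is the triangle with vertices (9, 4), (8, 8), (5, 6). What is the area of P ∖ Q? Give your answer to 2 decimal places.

6.00

|P| = 8, |P∩Q| = 2.
|P ∖ Q| = |P| − |P∩Q| = 8 − 2 = 6.00.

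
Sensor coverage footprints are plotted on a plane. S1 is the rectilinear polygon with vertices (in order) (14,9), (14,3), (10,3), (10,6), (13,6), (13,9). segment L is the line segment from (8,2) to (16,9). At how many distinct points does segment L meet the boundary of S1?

The segment meets the boundary at (13,6.375), (12.571,6), (10,3.75), (14,7.25).

4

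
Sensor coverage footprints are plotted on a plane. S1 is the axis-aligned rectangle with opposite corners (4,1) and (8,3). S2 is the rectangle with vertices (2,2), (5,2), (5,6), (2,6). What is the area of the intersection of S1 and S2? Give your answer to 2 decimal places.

1.00

|S1∩S2|: x∈[4,5], y∈[2,3] → 1·1 = 1.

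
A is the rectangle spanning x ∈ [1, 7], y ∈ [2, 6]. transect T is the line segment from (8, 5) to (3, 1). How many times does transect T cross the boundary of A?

The segment meets the boundary at (4.25,2), (7,4.2).

2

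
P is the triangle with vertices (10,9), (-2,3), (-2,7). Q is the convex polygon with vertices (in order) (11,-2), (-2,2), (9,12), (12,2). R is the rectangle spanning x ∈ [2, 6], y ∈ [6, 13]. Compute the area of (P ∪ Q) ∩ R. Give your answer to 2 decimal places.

8.59

The region (P ∪ Q) ∩ R is the polygon with vertices (4.735,8.122), (6,9.273), (6,6), (2,6), (2,7.667).
By the shoelace formula its area is 8.59.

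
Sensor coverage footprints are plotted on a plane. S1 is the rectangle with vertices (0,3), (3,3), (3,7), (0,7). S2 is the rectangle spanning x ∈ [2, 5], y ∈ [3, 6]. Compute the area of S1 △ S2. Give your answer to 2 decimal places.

|S1∩S2|: x∈[2,3], y∈[3,6] → 1·3 = 3.
|S1 △ S2| = |S1| + |S2| − 2·|S1∩S2| = 12 + 9 − 6 = 15.00.

15.00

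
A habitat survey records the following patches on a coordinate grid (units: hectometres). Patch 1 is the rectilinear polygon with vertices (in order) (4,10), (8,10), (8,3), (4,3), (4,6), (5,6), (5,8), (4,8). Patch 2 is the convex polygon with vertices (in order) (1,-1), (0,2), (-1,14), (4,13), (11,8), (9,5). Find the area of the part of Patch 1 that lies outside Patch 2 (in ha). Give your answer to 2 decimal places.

|Patch 1| = 26, |Patch 1∩Patch 2| = 24.9583.
|Patch 1 ∖ Patch 2| = |Patch 1| − |Patch 1∩Patch 2| = 26 − 24.9583 = 1.04.

1.04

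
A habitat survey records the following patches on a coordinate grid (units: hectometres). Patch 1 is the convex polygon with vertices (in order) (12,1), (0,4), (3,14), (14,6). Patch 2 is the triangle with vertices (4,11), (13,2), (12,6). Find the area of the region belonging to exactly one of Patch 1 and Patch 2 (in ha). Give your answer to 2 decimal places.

|Patch 1| = 100, |Patch 2| = 13.5, |Patch 1∩Patch 2| = 13.3516.
|Patch 1 △ Patch 2| = |Patch 1| + |Patch 2| − 2·|Patch 1∩Patch 2| = 100 + 13.5 − 26.7033 = 86.80.

86.80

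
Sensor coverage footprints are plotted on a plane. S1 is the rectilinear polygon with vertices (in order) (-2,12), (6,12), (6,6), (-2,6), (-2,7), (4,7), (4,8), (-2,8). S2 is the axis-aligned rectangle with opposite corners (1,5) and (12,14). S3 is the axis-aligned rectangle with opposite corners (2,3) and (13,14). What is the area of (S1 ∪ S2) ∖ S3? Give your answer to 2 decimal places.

24.00

|S1 ∪ S2| = 114.
|(S1 ∪ S2) ∩ S3| = 90.
|(S1 ∪ S2) ∖ S3| = 114 − 90 = 24.00.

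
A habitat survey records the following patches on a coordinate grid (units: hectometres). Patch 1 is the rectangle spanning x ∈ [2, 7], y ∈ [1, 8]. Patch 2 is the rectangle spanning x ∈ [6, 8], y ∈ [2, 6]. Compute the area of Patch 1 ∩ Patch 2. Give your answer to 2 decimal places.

|Patch 1∩Patch 2|: x∈[6,7], y∈[2,6] → 1·4 = 4.

4.00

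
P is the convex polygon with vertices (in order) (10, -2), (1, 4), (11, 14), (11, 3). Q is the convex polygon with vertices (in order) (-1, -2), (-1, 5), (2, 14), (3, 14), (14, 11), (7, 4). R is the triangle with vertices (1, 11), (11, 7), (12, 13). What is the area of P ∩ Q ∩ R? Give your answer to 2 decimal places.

15.27

The intersection is the polygon with vertices (9.286,12.286), (11,11.818), (11,8), (10.286,7.286), (6,9).
By the shoelace formula its area is 15.27.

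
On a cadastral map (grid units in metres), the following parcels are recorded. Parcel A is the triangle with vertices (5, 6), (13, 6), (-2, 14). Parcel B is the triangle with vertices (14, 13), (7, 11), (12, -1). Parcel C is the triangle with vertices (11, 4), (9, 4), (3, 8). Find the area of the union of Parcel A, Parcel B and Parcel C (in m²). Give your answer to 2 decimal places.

76.39

By inclusion–exclusion:
Individual areas: |Parcel A| = 32, |Parcel B| = 47, |Parcel C| = 4.
|Parcel A∩Parcel B| = 5.2595.
|Parcel A∩Parcel C| = 0.9778.
|Parcel B∩Parcel C| = 0.3706.
|Parcel A∩Parcel B∩Parcel C| = 0.
|Parcel A ∪ Parcel B ∪ Parcel C| = 83 − 6.6079 + 0 = 76.39.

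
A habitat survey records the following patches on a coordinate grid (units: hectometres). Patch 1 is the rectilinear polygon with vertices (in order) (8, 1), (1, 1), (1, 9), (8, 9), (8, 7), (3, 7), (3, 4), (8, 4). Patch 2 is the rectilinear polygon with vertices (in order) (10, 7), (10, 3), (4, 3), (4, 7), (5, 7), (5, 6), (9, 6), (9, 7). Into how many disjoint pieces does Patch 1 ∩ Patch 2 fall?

1

Patch 1 ∩ Patch 2 is a single connected region.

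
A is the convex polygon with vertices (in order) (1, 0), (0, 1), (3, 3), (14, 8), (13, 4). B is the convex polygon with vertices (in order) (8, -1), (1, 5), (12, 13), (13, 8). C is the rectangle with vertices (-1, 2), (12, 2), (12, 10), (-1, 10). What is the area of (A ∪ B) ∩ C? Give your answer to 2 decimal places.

64.53

|A ∪ B| = 92.8337.
|(A ∪ B) ∩ C| = 64.53.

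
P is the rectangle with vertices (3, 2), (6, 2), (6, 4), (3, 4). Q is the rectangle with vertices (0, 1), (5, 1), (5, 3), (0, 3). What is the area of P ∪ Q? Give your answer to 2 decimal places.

14.00

By inclusion–exclusion:
Individual areas: |P| = 6, |Q| = 10.
|P∩Q|: x∈[3,5], y∈[2,3] → 2·1 = 2.
|P ∪ Q| = 16 − 2 = 14.00.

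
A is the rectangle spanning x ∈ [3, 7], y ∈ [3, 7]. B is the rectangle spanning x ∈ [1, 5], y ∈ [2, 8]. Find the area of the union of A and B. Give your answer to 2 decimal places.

By inclusion–exclusion:
Individual areas: |A| = 16, |B| = 24.
|A∩B|: x∈[3,5], y∈[3,7] → 2·4 = 8.
|A ∪ B| = 40 − 8 = 32.00.

32.00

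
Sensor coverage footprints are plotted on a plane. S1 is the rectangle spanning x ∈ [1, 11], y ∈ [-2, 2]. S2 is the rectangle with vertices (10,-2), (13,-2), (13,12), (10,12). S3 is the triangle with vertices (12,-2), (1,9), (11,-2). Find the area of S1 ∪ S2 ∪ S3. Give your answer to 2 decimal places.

80.23

By inclusion–exclusion:
Individual areas: |S1| = 40, |S2| = 42, |S3| = 5.5.
|S1∩S2|: x∈[10,11], y∈[-2,2] → 1·4 = 4.
|S1∩S3| = 2.7727.
|S2∩S3| = 1.45.
|S1∩S2∩S3| = 0.95.
|S1 ∪ S2 ∪ S3| = 87.5 − 8.2227 + 0.95 = 80.23.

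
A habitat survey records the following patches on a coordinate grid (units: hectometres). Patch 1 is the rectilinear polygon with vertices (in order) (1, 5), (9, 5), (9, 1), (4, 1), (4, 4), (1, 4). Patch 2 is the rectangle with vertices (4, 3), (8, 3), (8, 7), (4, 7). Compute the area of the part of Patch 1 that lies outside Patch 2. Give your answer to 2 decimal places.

15.00

|Patch 1| = 23, |Patch 1∩Patch 2| = 8.
|Patch 1 ∖ Patch 2| = |Patch 1| − |Patch 1∩Patch 2| = 23 − 8 = 15.00.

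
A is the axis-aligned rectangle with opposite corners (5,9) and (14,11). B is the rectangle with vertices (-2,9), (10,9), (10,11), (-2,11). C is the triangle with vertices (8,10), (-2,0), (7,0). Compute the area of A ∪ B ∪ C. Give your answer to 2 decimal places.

76.55

By inclusion–exclusion:
Individual areas: |A| = 18, |B| = 24, |C| = 45.
|A∩B|: x∈[5,10], y∈[9,11] → 5·2 = 10.
|A∩C| = 0.45.
|B∩C| = 0.45.
|A∩B∩C| = 0.45.
|A ∪ B ∪ C| = 87 − 10.9 + 0.45 = 76.55.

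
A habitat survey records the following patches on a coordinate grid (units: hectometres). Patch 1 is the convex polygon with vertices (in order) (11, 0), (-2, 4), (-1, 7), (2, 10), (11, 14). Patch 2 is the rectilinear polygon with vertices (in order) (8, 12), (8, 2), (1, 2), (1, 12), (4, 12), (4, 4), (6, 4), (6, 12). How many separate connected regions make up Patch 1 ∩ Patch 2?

Patch 1 ∩ Patch 2 is a single connected region.

1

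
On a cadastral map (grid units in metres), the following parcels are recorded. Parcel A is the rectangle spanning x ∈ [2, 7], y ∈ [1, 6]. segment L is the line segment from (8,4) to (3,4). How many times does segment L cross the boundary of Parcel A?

The segment meets the boundary at (7,4).

1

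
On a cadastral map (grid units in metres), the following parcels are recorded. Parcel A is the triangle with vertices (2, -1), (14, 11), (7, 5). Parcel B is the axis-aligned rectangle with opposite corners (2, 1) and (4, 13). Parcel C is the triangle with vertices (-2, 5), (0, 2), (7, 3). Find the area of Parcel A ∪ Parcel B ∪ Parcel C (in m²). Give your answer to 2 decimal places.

By inclusion–exclusion:
Individual areas: |Parcel A| = 6, |Parcel B| = 24, |Parcel C| = 11.5.
|Parcel A∩Parcel B| = 0.0667.
|Parcel A∩Parcel C| = 0.3114.
|Parcel B∩Parcel C| = 2.9206.
|Parcel A∩Parcel B∩Parcel C| = 0.
|Parcel A ∪ Parcel B ∪ Parcel C| = 41.5 − 3.2987 + 0 = 38.20.

38.20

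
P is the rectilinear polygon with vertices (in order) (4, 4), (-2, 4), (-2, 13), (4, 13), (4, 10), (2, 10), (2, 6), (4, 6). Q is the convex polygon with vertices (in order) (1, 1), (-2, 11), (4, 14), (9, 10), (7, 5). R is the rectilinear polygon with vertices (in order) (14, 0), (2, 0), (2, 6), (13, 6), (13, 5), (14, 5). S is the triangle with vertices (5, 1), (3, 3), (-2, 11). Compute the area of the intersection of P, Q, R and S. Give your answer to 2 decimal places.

0.47

The intersection is the polygon with vertices (2.375,4), (2,4.6), (2,5.286), (2.9,4).
By the shoelace formula its area is 0.47.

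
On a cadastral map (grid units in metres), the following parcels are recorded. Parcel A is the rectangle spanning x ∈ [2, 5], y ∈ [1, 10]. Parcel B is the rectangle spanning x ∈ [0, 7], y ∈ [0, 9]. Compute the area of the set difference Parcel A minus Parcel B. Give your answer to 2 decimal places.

|Parcel A∩Parcel B|: x∈[2,5], y∈[1,9] → 3·8 = 24.
|Parcel A| = 27.
|Parcel A ∖ Parcel B| = |Parcel A| − |Parcel A∩Parcel B| = 27 − 24 = 3.00.

3.00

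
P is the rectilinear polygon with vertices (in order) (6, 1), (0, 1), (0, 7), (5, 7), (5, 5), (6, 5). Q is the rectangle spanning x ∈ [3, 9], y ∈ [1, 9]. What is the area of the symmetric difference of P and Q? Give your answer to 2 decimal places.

50.00

|P| = 34, |Q| = 48, |P∩Q| = 16.
|P △ Q| = |P| + |Q| − 2·|P∩Q| = 34 + 48 − 32 = 50.00.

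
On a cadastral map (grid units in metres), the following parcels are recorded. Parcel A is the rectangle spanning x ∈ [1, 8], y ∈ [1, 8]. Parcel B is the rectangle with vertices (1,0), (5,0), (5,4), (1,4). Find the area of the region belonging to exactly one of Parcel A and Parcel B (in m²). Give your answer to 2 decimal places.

|Parcel A∩Parcel B|: x∈[1,5], y∈[1,4] → 4·3 = 12.
|Parcel A △ Parcel B| = |Parcel A| + |Parcel B| − 2·|Parcel A∩Parcel B| = 49 + 16 − 24 = 41.00.

41.00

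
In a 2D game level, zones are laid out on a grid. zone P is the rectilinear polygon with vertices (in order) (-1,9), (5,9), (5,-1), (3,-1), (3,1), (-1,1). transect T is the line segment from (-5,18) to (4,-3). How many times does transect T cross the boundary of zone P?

4

The segment meets the boundary at (3.143,-1), (3,-0.667), (-1,8.667), (2.286,1).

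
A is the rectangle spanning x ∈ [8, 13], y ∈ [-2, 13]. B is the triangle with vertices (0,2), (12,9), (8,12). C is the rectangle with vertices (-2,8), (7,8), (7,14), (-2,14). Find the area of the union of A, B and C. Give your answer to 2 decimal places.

147.31

By inclusion–exclusion:
Individual areas: |A| = 75, |B| = 32, |C| = 54.
|A∩B| = 10.6667.
|A∩C| = 0 (no overlap).
|B∩C| = 3.025.
|A∩B∩C| = 0.
|A ∪ B ∪ C| = 161 − 13.6917 + 0 = 147.31.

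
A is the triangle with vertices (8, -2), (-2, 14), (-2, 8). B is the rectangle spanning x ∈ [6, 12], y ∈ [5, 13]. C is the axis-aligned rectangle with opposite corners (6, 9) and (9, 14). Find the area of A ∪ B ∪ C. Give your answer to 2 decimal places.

81.00

By inclusion–exclusion:
Individual areas: |A| = 30, |B| = 48, |C| = 15.
|A∩B| = 0.
|A∩C| = 0.
|B∩C|: x∈[6,9], y∈[9,13] → 3·4 = 12.
|A∩B∩C| = 0.
|A ∪ B ∪ C| = 93 − 12 + 0 = 81.00.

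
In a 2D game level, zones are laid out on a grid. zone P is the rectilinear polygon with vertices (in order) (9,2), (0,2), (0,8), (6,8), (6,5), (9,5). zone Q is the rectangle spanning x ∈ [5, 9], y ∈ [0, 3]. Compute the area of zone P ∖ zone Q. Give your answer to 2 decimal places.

|zone P| = 45, |zone P∩zone Q| = 4.
|zone P ∖ zone Q| = |zone P| − |zone P∩zone Q| = 45 − 4 = 41.00.

41.00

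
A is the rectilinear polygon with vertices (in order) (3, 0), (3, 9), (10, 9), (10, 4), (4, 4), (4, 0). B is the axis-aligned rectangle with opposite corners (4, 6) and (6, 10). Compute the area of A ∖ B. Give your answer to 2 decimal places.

|A| = 39, |A∩B| = 6.
|A ∖ B| = |A| − |A∩B| = 39 − 6 = 33.00.

33.00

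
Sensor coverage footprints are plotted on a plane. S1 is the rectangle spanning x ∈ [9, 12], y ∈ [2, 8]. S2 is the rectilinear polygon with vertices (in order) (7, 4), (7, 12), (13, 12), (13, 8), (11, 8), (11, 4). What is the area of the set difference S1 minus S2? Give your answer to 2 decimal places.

|S1| = 18, |S1∩S2| = 8.
|S1 ∖ S2| = |S1| − |S1∩S2| = 18 − 8 = 10.00.

10.00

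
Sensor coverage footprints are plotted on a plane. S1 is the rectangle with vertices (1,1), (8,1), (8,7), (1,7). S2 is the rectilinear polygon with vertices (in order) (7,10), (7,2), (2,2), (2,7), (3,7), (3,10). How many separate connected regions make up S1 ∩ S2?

S1 ∩ S2 is a single connected region.

1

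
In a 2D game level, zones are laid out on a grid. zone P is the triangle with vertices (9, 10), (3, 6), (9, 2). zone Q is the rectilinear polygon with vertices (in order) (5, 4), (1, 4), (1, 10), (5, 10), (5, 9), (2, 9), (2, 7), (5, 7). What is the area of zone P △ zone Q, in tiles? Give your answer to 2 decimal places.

36.83

|zone P| = 24, |zone Q| = 18, |zone P∩zone Q| = 2.5833.
|zone P △ zone Q| = |zone P| + |zone Q| − 2·|zone P∩zone Q| = 24 + 18 − 5.1667 = 36.83.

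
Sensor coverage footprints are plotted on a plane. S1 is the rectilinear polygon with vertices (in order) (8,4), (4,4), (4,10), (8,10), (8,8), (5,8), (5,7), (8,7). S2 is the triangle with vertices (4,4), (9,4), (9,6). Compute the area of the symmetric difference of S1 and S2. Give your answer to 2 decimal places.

19.60

|S1| = 21, |S2| = 5, |S1∩S2| = 3.2.
|S1 △ S2| = |S1| + |S2| − 2·|S1∩S2| = 21 + 5 − 6.4 = 19.60.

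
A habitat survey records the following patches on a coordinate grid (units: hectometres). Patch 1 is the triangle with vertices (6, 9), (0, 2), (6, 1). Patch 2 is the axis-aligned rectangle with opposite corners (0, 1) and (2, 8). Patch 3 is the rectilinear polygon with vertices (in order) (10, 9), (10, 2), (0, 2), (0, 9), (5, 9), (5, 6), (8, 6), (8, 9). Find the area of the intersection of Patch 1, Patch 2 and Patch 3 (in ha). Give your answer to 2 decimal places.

The intersection is the polygon with vertices (2,2), (0,2), (2,4.333).
By the shoelace formula its area is 2.33.

2.33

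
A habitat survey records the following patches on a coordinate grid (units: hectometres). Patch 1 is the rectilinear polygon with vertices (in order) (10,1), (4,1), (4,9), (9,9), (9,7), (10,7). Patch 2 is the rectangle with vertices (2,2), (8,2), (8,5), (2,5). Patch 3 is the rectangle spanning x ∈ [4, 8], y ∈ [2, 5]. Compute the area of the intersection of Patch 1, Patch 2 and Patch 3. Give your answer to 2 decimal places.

The intersection is the polygon with vertices (8,5), (8,2), (4,2), (4,5).
By the shoelace formula its area is 12.00.

12.00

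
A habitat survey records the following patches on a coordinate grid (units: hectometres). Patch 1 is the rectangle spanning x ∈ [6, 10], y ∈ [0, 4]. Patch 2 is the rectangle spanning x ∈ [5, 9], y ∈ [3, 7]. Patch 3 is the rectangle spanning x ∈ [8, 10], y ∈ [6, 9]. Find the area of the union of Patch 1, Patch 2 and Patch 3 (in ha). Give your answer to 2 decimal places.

34.00

By inclusion–exclusion:
Individual areas: |Patch 1| = 16, |Patch 2| = 16, |Patch 3| = 6.
|Patch 1∩Patch 2|: x∈[6,9], y∈[3,4] → 3·1 = 3.
|Patch 1∩Patch 3| = 0 (no overlap).
|Patch 2∩Patch 3|: x∈[8,9], y∈[6,7] → 1·1 = 1.
|Patch 1∩Patch 2∩Patch 3| = 0.
|Patch 1 ∪ Patch 2 ∪ Patch 3| = 38 − 4 + 0 = 34.00.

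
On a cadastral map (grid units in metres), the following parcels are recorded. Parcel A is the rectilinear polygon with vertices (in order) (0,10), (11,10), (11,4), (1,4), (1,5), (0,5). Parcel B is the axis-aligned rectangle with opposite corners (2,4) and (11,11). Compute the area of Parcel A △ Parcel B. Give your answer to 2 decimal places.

20.00

|Parcel A| = 65, |Parcel B| = 63, |Parcel A∩Parcel B| = 54.
|Parcel A △ Parcel B| = |Parcel A| + |Parcel B| − 2·|Parcel A∩Parcel B| = 65 + 63 − 108 = 20.00.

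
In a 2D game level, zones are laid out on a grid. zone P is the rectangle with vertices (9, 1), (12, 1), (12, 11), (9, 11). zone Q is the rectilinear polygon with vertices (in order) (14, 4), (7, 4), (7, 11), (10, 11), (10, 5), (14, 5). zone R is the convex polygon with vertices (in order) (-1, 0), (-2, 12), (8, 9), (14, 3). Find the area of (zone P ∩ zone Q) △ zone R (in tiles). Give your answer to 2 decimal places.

110.50

|zone P ∩ zone Q| = 9.
|(zone P ∩ zone Q) ∩ zone R| = 5.5.
|(zone P ∩ zone Q) △ zone R| = 9 + 112.5 − 11 = 110.50.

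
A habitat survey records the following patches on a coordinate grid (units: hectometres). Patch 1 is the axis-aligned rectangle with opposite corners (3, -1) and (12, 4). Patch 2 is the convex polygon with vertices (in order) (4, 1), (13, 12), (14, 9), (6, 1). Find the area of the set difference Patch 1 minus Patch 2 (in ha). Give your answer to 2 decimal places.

|Patch 1| = 45, |Patch 1∩Patch 2| = 6.8182.
|Patch 1 ∖ Patch 2| = |Patch 1| − |Patch 1∩Patch 2| = 45 − 6.8182 = 38.18.

38.18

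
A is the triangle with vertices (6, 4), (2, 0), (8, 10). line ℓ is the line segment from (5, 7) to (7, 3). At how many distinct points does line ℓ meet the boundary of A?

The segment meets the boundary at (6.2,4.6), (5.545,5.909).

2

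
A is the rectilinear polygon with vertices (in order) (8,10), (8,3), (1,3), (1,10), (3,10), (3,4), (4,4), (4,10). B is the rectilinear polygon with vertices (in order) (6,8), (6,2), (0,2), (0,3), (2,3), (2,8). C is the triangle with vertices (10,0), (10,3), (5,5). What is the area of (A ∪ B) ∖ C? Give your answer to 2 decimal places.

50.80

|A ∪ B| = 53.
|(A ∪ B) ∩ C| = 2.2.
|(A ∪ B) ∖ C| = 53 − 2.2 = 50.80.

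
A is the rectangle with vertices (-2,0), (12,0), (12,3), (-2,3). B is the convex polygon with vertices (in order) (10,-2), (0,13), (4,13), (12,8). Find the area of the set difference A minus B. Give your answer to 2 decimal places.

32.90

|A| = 42, |A∩B| = 9.1.
|A ∖ B| = |A| − |A∩B| = 42 − 9.1 = 32.90.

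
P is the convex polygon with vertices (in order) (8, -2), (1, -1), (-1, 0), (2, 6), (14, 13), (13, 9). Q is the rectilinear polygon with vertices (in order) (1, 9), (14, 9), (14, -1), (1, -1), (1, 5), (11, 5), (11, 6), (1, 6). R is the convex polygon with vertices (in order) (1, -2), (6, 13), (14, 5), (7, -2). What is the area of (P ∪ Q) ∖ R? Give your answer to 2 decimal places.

|P ∪ Q| = 149.6916.
|(P ∪ Q) ∩ R| = 88.5587.
|(P ∪ Q) ∖ R| = 149.6916 − 88.5587 = 61.13.

61.13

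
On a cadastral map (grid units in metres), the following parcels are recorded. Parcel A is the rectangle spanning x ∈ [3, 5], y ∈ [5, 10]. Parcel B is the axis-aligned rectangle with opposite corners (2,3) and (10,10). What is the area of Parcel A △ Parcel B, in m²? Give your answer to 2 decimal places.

|Parcel A∩Parcel B|: x∈[3,5], y∈[5,10] → 2·5 = 10.
|Parcel A △ Parcel B| = |Parcel A| + |Parcel B| − 2·|Parcel A∩Parcel B| = 10 + 56 − 20 = 46.00.

46.00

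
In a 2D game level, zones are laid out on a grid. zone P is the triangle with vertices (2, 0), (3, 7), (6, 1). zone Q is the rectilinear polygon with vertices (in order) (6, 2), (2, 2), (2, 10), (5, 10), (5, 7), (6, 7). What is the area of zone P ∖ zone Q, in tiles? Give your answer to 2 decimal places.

|zone P| = 13.5, |zone P∩zone Q| = 8.0357.
|zone P ∖ zone Q| = |zone P| − |zone P∩zone Q| = 13.5 − 8.0357 = 5.46.

5.46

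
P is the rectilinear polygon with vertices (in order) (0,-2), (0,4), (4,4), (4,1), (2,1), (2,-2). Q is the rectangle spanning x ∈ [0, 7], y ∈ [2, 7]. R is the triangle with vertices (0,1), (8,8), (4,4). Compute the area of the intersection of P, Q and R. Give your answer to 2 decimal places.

0.76

The intersection is the polygon with vertices (4,4), (1.333,2), (1.143,2), (3.429,4).
By the shoelace formula its area is 0.76.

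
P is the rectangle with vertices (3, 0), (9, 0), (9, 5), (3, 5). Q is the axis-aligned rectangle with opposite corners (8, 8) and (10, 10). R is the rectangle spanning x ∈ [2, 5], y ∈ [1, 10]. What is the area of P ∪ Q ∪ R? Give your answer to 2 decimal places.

By inclusion–exclusion:
Individual areas: |P| = 30, |Q| = 4, |R| = 27.
|P∩Q| = 0 (no overlap).
|P∩R|: x∈[3,5], y∈[1,5] → 2·4 = 8.
|Q∩R| = 0 (no overlap).
|P∩Q∩R| = 0.
|P ∪ Q ∪ R| = 61 − 8 + 0 = 53.00.

53.00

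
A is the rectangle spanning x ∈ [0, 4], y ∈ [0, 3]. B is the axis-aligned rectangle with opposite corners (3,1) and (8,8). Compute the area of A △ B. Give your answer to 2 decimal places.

43.00

|A∩B|: x∈[3,4], y∈[1,3] → 1·2 = 2.
|A △ B| = |A| + |B| − 2·|A∩B| = 12 + 35 − 4 = 43.00.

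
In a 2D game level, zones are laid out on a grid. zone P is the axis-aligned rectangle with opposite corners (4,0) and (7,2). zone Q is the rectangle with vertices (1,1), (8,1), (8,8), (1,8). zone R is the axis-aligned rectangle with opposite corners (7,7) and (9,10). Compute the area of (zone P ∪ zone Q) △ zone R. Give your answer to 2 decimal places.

56.00

|zone P ∪ zone Q| = 52.
|(zone P ∪ zone Q) ∩ zone R| = 1.
|(zone P ∪ zone Q) △ zone R| = 52 + 6 − 2 = 56.00.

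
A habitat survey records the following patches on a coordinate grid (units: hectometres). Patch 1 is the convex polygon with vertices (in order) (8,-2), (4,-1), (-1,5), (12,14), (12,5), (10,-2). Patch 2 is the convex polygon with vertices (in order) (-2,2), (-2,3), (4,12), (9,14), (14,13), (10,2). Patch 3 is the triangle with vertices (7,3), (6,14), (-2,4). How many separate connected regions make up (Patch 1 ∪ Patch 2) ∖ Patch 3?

2

(Patch 1 ∪ Patch 2) ∖ Patch 3 splits into 2 disjoint pieces (area 108.9045, area 0.6471).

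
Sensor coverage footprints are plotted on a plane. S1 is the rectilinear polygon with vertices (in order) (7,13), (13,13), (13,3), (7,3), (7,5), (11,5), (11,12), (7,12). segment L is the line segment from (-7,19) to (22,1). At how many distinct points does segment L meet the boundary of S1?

The segment meets the boundary at (13,6.586), (11,7.828).

2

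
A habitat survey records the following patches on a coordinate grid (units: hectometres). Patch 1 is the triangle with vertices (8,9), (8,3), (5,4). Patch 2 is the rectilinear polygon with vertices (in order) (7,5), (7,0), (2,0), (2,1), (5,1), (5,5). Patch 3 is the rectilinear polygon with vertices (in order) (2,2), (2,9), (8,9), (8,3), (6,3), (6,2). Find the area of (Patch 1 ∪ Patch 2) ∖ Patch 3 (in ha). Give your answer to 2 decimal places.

|Patch 1 ∪ Patch 2| = 19.6333.
|(Patch 1 ∪ Patch 2) ∩ Patch 3| = 11.6333.
|(Patch 1 ∪ Patch 2) ∖ Patch 3| = 19.6333 − 11.6333 = 8.00.

8.00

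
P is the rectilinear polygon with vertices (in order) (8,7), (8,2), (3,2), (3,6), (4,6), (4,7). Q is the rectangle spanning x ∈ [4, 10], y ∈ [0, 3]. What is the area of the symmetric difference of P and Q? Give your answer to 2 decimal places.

|P| = 24, |Q| = 18, |P∩Q| = 4.
|P △ Q| = |P| + |Q| − 2·|P∩Q| = 24 + 18 − 8 = 34.00.

34.00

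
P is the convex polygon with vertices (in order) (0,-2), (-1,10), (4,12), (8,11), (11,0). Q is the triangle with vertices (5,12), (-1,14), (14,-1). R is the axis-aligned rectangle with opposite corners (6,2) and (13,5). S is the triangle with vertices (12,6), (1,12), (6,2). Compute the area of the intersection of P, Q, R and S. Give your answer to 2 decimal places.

The intersection is the polygon with vertices (8,5), (9.636,5), (9.769,4.513), (9,4).
By the shoelace formula its area is 1.04.

1.04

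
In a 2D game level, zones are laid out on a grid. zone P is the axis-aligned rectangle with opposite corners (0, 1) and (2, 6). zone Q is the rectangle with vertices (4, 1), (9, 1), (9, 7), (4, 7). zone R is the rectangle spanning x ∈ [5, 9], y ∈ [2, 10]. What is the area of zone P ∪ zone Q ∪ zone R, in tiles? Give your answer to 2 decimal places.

By inclusion–exclusion:
Individual areas: |zone P| = 10, |zone Q| = 30, |zone R| = 32.
|zone P∩zone Q| = 0 (no overlap).
|zone P∩zone R| = 0 (no overlap).
|zone Q∩zone R|: x∈[5,9], y∈[2,7] → 4·5 = 20.
|zone P∩zone Q∩zone R| = 0.
|zone P ∪ zone Q ∪ zone R| = 72 − 20 + 0 = 52.00.

52.00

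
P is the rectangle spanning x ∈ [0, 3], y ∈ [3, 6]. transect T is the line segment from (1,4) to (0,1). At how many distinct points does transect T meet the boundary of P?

The segment meets the boundary at (0.667,3).

1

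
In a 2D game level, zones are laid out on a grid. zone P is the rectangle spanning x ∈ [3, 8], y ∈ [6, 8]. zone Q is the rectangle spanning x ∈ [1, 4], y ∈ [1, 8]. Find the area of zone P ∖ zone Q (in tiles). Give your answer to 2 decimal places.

|zone P∩zone Q|: x∈[3,4], y∈[6,8] → 1·2 = 2.
|zone P| = 10.
|zone P ∖ zone Q| = |zone P| − |zone P∩zone Q| = 10 − 2 = 8.00.

8.00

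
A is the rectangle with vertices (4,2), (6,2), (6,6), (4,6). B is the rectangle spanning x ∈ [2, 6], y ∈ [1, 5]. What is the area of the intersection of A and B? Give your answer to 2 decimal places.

6.00

|A∩B|: x∈[4,6], y∈[2,5] → 2·3 = 6.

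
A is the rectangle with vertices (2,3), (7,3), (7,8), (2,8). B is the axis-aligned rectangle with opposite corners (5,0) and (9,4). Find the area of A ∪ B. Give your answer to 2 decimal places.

By inclusion–exclusion:
Individual areas: |A| = 25, |B| = 16.
|A∩B|: x∈[5,7], y∈[3,4] → 2·1 = 2.
|A ∪ B| = 41 − 2 = 39.00.

39.00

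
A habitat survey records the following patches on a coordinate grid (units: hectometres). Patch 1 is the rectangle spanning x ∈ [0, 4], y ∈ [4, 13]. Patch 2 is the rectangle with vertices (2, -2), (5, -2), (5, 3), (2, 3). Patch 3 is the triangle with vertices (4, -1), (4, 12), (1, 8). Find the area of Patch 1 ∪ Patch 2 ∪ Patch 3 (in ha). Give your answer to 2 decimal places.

52.50

By inclusion–exclusion:
Individual areas: |Patch 1| = 36, |Patch 2| = 15, |Patch 3| = 19.5.
|Patch 1∩Patch 2| = 0 (no overlap).
|Patch 1∩Patch 3| = 15.3333.
|Patch 2∩Patch 3| = 2.6667.
|Patch 1∩Patch 2∩Patch 3| = 0.
|Patch 1 ∪ Patch 2 ∪ Patch 3| = 70.5 − 18 + 0 = 52.50.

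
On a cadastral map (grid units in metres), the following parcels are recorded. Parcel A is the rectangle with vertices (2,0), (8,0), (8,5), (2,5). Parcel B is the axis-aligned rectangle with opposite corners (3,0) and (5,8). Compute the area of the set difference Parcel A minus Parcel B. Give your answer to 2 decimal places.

|Parcel A∩Parcel B|: x∈[3,5], y∈[0,5] → 2·5 = 10.
|Parcel A| = 30.
|Parcel A ∖ Parcel B| = |Parcel A| − |Parcel A∩Parcel B| = 30 − 10 = 20.00.

20.00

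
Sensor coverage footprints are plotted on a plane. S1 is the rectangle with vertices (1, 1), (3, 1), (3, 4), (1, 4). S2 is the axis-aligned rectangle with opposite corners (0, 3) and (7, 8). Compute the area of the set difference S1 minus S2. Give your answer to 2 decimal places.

|S1∩S2|: x∈[1,3], y∈[3,4] → 2·1 = 2.
|S1| = 6.
|S1 ∖ S2| = |S1| − |S1∩S2| = 6 − 2 = 4.00.

4.00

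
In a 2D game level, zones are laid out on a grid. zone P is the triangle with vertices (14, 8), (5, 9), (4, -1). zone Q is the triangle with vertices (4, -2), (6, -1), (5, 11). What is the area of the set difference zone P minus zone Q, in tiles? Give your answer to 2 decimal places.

|zone P| = 45.5, |zone P∩zone Q| = 9.032.
|zone P ∖ zone Q| = |zone P| − |zone P∩zone Q| = 45.5 − 9.032 = 36.47.

36.47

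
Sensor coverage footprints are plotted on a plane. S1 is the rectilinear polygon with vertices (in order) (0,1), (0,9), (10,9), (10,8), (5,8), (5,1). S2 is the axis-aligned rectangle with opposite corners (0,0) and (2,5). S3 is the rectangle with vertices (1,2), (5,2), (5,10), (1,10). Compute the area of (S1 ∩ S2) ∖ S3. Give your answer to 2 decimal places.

|S1 ∩ S2| = 8.
|(S1 ∩ S2) ∩ S3| = 3.
|(S1 ∩ S2) ∖ S3| = 8 − 3 = 5.00.

5.00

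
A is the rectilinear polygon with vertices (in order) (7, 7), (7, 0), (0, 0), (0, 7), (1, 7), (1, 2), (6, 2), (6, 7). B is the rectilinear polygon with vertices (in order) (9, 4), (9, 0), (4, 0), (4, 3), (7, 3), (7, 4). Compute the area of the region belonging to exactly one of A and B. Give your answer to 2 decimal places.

|A| = 24, |B| = 17, |A∩B| = 7.
|A △ B| = |A| + |B| − 2·|A∩B| = 24 + 17 − 14 = 27.00.

27.00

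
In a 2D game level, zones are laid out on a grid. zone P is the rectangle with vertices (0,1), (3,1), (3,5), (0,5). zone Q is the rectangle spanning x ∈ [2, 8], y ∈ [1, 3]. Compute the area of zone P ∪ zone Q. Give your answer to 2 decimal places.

By inclusion–exclusion:
Individual areas: |zone P| = 12, |zone Q| = 12.
|zone P∩zone Q|: x∈[2,3], y∈[1,3] → 1·2 = 2.
|zone P ∪ zone Q| = 24 − 2 = 22.00.

22.00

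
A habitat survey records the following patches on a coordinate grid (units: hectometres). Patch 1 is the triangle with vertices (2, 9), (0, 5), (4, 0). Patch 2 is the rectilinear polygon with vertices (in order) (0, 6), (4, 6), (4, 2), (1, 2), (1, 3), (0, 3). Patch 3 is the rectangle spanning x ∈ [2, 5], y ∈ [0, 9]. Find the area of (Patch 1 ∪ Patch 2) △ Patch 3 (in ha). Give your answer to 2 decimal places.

|Patch 1 ∪ Patch 2| = 19.4056.
|(Patch 1 ∪ Patch 2) ∩ Patch 3| = 10.1556.
|(Patch 1 ∪ Patch 2) △ Patch 3| = 19.4056 + 27 − 20.3111 = 26.09.

26.09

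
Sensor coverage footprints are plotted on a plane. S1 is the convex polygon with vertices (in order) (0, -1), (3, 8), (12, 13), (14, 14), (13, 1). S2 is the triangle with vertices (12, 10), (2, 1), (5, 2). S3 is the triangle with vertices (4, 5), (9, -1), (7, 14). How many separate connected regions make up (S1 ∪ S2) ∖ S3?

2

(S1 ∪ S2) ∖ S3 splits into 2 disjoint pieces (area 34.8409, area 62.5469).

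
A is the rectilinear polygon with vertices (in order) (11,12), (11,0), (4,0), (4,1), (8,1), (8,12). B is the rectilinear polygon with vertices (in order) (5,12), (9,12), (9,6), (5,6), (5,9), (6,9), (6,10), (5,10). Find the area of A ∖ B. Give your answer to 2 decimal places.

34.00

|A| = 40, |A∩B| = 6.
|A ∖ B| = |A| − |A∩B| = 40 − 6 = 34.00.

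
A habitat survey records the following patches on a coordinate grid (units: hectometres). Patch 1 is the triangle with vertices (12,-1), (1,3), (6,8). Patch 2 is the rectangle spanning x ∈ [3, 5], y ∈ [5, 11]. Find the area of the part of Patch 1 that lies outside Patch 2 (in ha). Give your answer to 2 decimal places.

35.50

|Patch 1| = 37.5, |Patch 1∩Patch 2| = 2.
|Patch 1 ∖ Patch 2| = |Patch 1| − |Patch 1∩Patch 2| = 37.5 − 2 = 35.50.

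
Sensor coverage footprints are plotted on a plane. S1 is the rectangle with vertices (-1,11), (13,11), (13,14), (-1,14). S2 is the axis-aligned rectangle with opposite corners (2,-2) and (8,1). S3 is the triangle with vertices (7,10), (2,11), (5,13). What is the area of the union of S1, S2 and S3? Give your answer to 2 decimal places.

62.17

By inclusion–exclusion:
Individual areas: |S1| = 42, |S2| = 18, |S3| = 6.5.
|S1∩S2| = 0 (no overlap).
|S1∩S3| = 4.3333.
|S2∩S3| = 0.
|S1∩S2∩S3| = 0.
|S1 ∪ S2 ∪ S3| = 66.5 − 4.3333 + 0 = 62.17.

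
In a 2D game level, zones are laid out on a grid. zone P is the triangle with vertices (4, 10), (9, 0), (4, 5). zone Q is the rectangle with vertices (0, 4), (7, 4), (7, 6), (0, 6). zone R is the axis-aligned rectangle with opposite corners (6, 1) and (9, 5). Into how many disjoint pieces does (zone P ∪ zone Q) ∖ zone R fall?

2

(zone P ∪ zone Q) ∖ zone R splits into 2 disjoint pieces (area 17.5, area 0.25).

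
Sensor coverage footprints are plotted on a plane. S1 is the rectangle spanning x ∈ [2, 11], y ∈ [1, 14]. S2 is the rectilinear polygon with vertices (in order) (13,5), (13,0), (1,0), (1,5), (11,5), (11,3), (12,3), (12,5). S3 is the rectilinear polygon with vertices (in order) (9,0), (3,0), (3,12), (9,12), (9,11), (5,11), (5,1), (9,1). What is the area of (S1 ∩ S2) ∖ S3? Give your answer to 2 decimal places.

28.00

|S1 ∩ S2| = 36.
|(S1 ∩ S2) ∩ S3| = 8.
|(S1 ∩ S2) ∖ S3| = 36 − 8 = 28.00.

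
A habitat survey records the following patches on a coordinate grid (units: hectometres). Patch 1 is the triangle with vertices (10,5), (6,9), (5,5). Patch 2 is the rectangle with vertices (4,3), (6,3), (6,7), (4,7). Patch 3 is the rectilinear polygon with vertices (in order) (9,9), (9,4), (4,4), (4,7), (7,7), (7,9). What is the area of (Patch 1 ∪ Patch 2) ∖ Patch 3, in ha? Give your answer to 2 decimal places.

4.50

|Patch 1 ∪ Patch 2| = 16.5.
|(Patch 1 ∪ Patch 2) ∩ Patch 3| = 12.
|(Patch 1 ∪ Patch 2) ∖ Patch 3| = 16.5 − 12 = 4.50.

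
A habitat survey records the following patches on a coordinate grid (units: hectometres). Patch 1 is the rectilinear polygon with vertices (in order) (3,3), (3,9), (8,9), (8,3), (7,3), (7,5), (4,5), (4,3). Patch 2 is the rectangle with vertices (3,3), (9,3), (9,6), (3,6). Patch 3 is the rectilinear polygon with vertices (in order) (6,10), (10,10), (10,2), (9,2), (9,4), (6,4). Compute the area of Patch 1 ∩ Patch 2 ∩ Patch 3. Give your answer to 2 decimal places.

3.00

The intersection is the polygon with vertices (8,6), (8,4), (7,4), (7,5), (6,5), (6,6).
By the shoelace formula its area is 3.00.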